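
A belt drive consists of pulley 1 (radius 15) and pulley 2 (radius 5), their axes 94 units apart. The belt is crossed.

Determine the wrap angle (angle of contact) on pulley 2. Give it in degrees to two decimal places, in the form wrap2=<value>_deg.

wrap2=204.57_deg

crossed belt: β = asin((r1+r2)/C) = asin(20/94) = 12.2845°
wrap1 = wrap2 = π + 2β = 204.5690°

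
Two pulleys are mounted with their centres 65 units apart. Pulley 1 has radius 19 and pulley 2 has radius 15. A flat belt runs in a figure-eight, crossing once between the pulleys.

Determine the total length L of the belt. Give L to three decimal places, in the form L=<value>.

crossed belt: β = asin((r1+r2)/C) = asin(34/65) = 31.5389°
wrap1 = wrap2 = π + 2β = 243.0777°
tangent length = C·cosβ = 55.3986
L = (r1+r2)·wrap + 2·C·cosβ = 34·4.2425 + 2·55.3986 = 255.0423

L=255.042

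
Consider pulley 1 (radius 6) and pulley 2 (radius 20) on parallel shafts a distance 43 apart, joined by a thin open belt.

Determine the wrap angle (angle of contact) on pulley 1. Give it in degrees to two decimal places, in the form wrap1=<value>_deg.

open belt: β = asin((r2−r1)/C) = asin(14/43) = 19.0008°
wrap1 = π − 2β = 141.9984°
wrap2 = π + 2β = 218.0016°

wrap1=142.00_deg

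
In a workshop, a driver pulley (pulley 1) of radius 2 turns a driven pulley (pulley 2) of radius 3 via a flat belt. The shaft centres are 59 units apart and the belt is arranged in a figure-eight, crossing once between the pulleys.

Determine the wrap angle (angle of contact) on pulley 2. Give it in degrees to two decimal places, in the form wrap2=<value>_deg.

crossed belt: β = asin((r1+r2)/C) = asin(5/59) = 4.8614°
wrap1 = wrap2 = π + 2β = 189.7228°

wrap2=189.72_deg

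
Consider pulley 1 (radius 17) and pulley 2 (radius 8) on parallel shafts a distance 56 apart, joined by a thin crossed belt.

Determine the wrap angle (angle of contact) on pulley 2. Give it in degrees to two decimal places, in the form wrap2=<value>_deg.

wrap2=233.03_deg

crossed belt: β = asin((r1+r2)/C) = asin(25/56) = 26.5148°
wrap1 = wrap2 = π + 2β = 233.0295°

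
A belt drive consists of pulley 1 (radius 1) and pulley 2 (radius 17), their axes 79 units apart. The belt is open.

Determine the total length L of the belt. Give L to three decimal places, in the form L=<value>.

open belt: β = asin((r2−r1)/C) = asin(16/79) = 11.6850°
wrap1 = π − 2β = 156.6299°
wrap2 = π + 2β = 203.3701°
tangent length = C·cosβ = 77.3628
L = r1·wrap1 + r2·wrap2 + 2·C·cosβ = 1·2.7337 + 17·3.5495 + 2·77.3628 = 217.8004

L=217.800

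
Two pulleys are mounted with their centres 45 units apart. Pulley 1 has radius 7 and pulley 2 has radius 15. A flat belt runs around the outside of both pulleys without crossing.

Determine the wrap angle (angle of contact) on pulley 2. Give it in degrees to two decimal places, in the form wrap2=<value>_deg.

wrap2=200.48_deg

open belt: β = asin((r2−r1)/C) = asin(8/45) = 10.2403°
wrap1 = π − 2β = 159.5193°
wrap2 = π + 2β = 200.4807°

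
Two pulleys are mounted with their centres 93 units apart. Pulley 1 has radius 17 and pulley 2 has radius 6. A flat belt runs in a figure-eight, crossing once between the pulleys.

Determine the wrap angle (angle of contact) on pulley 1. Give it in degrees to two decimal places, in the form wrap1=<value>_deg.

crossed belt: β = asin((r1+r2)/C) = asin(23/93) = 14.3185°
wrap1 = wrap2 = π + 2β = 208.6370°

wrap1=208.64_deg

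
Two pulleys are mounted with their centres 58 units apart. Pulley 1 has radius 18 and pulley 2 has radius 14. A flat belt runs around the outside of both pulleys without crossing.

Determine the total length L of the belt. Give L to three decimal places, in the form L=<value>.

L=216.807

open belt: β = asin((r2−r1)/C) = asin(-4/58) = -3.9546°
wrap1 = π − 2β = 187.9091°
wrap2 = π + 2β = 172.0909°
tangent length = C·cosβ = 57.8619
L = r1·wrap1 + r2·wrap2 + 2·C·cosβ = 18·3.2796 + 14·3.0036 + 2·57.8619 = 216.8069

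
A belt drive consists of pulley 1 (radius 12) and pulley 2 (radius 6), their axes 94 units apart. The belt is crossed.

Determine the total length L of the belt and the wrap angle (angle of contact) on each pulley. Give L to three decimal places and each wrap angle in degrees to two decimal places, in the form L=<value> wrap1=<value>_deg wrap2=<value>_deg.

L=248.006 wrap1=202.08_deg wrap2=202.08_deg

crossed belt: β = asin((r1+r2)/C) = asin(18/94) = 11.0397°
wrap1 = wrap2 = π + 2β = 202.0794°
tangent length = C·cosβ = 92.2605
L = (r1+r2)·wrap + 2·C·cosβ = 18·3.5270 + 2·92.2605 = 248.0061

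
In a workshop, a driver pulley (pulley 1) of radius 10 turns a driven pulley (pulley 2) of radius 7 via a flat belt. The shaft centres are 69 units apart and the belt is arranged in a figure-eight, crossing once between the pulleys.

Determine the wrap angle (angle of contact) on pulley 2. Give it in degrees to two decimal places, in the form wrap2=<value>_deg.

wrap2=208.53_deg

crossed belt: β = asin((r1+r2)/C) = asin(17/69) = 14.2632°
wrap1 = wrap2 = π + 2β = 208.5264°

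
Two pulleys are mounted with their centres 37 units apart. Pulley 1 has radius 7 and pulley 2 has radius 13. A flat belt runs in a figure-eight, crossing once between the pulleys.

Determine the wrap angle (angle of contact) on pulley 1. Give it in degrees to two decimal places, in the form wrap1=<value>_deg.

crossed belt: β = asin((r1+r2)/C) = asin(20/37) = 32.7204°
wrap1 = wrap2 = π + 2β = 245.4409°

wrap1=245.44_deg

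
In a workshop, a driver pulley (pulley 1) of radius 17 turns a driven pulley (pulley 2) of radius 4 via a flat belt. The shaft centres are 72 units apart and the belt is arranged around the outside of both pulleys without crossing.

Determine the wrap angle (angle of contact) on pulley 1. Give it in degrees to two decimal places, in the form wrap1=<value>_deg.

open belt: β = asin((r2−r1)/C) = asin(-13/72) = -10.4021°
wrap1 = π − 2β = 200.8042°
wrap2 = π + 2β = 159.1958°

wrap1=200.80_deg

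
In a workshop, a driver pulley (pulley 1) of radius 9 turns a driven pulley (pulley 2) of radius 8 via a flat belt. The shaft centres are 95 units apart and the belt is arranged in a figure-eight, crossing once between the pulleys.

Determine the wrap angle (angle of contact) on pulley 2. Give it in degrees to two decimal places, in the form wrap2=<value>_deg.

crossed belt: β = asin((r1+r2)/C) = asin(17/95) = 10.3085°
wrap1 = wrap2 = π + 2β = 200.6169°

wrap2=200.62_deg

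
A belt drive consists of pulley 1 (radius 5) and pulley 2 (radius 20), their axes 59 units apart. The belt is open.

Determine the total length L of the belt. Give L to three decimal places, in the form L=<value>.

L=200.374

open belt: β = asin((r2−r1)/C) = asin(15/59) = 14.7284°
wrap1 = π − 2β = 150.5432°
wrap2 = π + 2β = 209.4568°
tangent length = C·cosβ = 57.0614
L = r1·wrap1 + r2·wrap2 + 2·C·cosβ = 5·2.6275 + 20·3.6557 + 2·57.0614 = 200.3743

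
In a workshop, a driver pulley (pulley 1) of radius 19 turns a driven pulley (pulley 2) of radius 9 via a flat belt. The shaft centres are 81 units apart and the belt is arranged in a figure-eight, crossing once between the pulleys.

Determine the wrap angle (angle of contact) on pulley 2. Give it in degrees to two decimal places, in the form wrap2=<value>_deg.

crossed belt: β = asin((r1+r2)/C) = asin(28/81) = 20.2233°
wrap1 = wrap2 = π + 2β = 220.4465°

wrap2=220.45_deg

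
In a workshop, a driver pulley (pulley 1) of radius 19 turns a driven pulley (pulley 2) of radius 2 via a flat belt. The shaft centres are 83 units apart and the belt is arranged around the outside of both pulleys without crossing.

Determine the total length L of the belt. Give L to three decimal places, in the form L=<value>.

L=235.468

open belt: β = asin((r2−r1)/C) = asin(-17/83) = -11.8189°
wrap1 = π − 2β = 203.6378°
wrap2 = π + 2β = 156.3622°
tangent length = C·cosβ = 81.2404
L = r1·wrap1 + r2·wrap2 + 2·C·cosβ = 19·3.5542 + 2·2.7290 + 2·81.2404 = 235.4677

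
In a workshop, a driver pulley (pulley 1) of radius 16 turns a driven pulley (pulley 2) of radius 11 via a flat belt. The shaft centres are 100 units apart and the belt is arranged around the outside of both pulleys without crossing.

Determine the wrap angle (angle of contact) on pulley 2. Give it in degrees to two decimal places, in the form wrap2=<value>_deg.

open belt: β = asin((r2−r1)/C) = asin(-5/100) = -2.8660°
wrap1 = π − 2β = 185.7320°
wrap2 = π + 2β = 174.2680°

wrap2=174.27_deg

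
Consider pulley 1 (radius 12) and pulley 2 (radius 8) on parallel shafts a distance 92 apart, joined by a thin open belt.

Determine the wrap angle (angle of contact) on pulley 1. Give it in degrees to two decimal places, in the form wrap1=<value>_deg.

wrap1=184.98_deg

open belt: β = asin((r2−r1)/C) = asin(-4/92) = -2.4919°
wrap1 = π − 2β = 184.9838°
wrap2 = π + 2β = 175.0162°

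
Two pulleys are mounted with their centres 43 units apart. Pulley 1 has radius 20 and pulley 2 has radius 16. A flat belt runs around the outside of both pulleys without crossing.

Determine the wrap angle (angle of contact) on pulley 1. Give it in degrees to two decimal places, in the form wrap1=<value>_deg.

open belt: β = asin((r2−r1)/C) = asin(-4/43) = -5.3376°
wrap1 = π − 2β = 190.6751°
wrap2 = π + 2β = 169.3249°

wrap1=190.68_deg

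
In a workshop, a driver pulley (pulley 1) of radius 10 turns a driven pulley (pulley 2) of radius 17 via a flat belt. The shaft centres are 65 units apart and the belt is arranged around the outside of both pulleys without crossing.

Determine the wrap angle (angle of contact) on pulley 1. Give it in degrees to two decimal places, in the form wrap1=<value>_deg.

wrap1=167.64_deg

open belt: β = asin((r2−r1)/C) = asin(7/65) = 6.1823°
wrap1 = π − 2β = 167.6354°
wrap2 = π + 2β = 192.3646°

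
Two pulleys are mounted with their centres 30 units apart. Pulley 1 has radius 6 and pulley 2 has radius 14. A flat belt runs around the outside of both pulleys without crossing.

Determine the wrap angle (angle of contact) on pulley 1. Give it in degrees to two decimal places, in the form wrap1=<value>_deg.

wrap1=149.07_deg

open belt: β = asin((r2−r1)/C) = asin(8/30) = 15.4660°
wrap1 = π − 2β = 149.0680°
wrap2 = π + 2β = 210.9320°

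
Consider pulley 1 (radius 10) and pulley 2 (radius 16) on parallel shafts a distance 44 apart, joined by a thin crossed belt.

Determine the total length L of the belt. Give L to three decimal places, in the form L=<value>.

crossed belt: β = asin((r1+r2)/C) = asin(26/44) = 36.2215°
wrap1 = wrap2 = π + 2β = 252.4431°
tangent length = C·cosβ = 35.4965
L = (r1+r2)·wrap + 2·C·cosβ = 26·4.4060 + 2·35.4965 = 185.5480

L=185.548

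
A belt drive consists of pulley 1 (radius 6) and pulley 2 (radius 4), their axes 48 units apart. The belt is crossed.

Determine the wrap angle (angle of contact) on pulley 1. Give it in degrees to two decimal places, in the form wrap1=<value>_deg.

crossed belt: β = asin((r1+r2)/C) = asin(10/48) = 12.0247°
wrap1 = wrap2 = π + 2β = 204.0494°

wrap1=204.05_deg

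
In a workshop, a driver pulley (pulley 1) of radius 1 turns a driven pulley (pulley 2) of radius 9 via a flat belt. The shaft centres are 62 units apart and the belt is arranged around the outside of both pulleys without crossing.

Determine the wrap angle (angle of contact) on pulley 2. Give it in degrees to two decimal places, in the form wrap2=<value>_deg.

open belt: β = asin((r2−r1)/C) = asin(8/62) = 7.4137°
wrap1 = π − 2β = 165.1727°
wrap2 = π + 2β = 194.8273°

wrap2=194.83_deg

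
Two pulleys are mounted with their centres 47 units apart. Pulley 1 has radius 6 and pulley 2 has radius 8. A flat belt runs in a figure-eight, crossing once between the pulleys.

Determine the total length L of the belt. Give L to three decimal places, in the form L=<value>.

L=142.184

crossed belt: β = asin((r1+r2)/C) = asin(14/47) = 17.3299°
wrap1 = wrap2 = π + 2β = 214.6597°
tangent length = C·cosβ = 44.8665
L = (r1+r2)·wrap + 2·C·cosβ = 14·3.7465 + 2·44.8665 = 142.1842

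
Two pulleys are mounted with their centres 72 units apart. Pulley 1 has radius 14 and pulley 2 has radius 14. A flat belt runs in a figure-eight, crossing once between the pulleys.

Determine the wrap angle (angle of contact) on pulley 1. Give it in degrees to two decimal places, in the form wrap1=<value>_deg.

crossed belt: β = asin((r1+r2)/C) = asin(28/72) = 22.8854°
wrap1 = wrap2 = π + 2β = 225.7708°

wrap1=225.77_deg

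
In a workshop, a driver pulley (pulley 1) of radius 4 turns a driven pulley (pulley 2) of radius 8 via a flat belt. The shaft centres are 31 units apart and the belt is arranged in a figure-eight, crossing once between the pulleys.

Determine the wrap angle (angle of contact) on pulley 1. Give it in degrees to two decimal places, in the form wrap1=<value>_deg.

wrap1=225.55_deg

crossed belt: β = asin((r1+r2)/C) = asin(12/31) = 22.7740°
wrap1 = wrap2 = π + 2β = 225.5479°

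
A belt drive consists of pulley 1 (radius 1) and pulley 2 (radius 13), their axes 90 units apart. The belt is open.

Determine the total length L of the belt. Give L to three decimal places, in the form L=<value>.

L=225.585

open belt: β = asin((r2−r1)/C) = asin(12/90) = 7.6623°
wrap1 = π − 2β = 164.6755°
wrap2 = π + 2β = 195.3245°
tangent length = C·cosβ = 89.1964
L = r1·wrap1 + r2·wrap2 + 2·C·cosβ = 1·2.8741 + 13·3.4091 + 2·89.1964 = 225.5847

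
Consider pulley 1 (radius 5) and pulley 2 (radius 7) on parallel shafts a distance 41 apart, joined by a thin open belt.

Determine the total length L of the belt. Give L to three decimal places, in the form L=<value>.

L=119.797

open belt: β = asin((r2−r1)/C) = asin(2/41) = 2.7960°
wrap1 = π − 2β = 174.4079°
wrap2 = π + 2β = 185.5921°
tangent length = C·cosβ = 40.9512
L = r1·wrap1 + r2·wrap2 + 2·C·cosβ = 5·3.0440 + 7·3.2392 + 2·40.9512 = 119.7967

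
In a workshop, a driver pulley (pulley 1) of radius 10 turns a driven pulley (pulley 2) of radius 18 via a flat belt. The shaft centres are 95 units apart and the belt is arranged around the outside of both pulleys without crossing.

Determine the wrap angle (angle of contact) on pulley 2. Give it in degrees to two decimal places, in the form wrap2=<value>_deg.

open belt: β = asin((r2−r1)/C) = asin(8/95) = 4.8306°
wrap1 = π − 2β = 170.3387°
wrap2 = π + 2β = 189.6613°

wrap2=189.66_deg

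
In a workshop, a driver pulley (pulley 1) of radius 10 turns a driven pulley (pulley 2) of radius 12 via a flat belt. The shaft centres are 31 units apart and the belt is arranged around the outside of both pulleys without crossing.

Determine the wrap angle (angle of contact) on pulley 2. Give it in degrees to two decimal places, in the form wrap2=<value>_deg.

wrap2=187.40_deg

open belt: β = asin((r2−r1)/C) = asin(2/31) = 3.6991°
wrap1 = π − 2β = 172.6019°
wrap2 = π + 2β = 187.3981°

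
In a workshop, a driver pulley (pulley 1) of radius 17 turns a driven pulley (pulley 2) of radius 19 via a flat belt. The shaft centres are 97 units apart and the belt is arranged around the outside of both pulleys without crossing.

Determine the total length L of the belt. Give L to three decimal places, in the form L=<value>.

L=307.139

open belt: β = asin((r2−r1)/C) = asin(2/97) = 1.1814°
wrap1 = π − 2β = 177.6371°
wrap2 = π + 2β = 182.3629°
tangent length = C·cosβ = 96.9794
L = r1·wrap1 + r2·wrap2 + 2·C·cosβ = 17·3.1004 + 19·3.1828 + 2·96.9794 = 307.1386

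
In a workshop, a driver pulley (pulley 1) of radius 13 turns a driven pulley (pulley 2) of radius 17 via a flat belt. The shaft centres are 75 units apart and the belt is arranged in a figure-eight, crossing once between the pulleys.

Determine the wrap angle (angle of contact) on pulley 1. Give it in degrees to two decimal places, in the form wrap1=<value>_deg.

crossed belt: β = asin((r1+r2)/C) = asin(30/75) = 23.5782°
wrap1 = wrap2 = π + 2β = 227.1564°

wrap1=227.16_deg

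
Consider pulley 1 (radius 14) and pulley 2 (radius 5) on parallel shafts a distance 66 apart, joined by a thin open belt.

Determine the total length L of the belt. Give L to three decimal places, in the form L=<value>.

L=192.919

open belt: β = asin((r2−r1)/C) = asin(-9/66) = -7.8375°
wrap1 = π − 2β = 195.6750°
wrap2 = π + 2β = 164.3250°
tangent length = C·cosβ = 65.3835
L = r1·wrap1 + r2·wrap2 + 2·C·cosβ = 14·3.4152 + 5·2.8680 + 2·65.3835 = 192.9194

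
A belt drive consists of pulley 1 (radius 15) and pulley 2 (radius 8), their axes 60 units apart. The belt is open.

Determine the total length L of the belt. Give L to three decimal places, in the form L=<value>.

open belt: β = asin((r2−r1)/C) = asin(-7/60) = -6.6998°
wrap1 = π − 2β = 193.3995°
wrap2 = π + 2β = 166.6005°
tangent length = C·cosβ = 59.5903
L = r1·wrap1 + r2·wrap2 + 2·C·cosβ = 15·3.3755 + 8·2.9077 + 2·59.5903 = 193.0742

L=193.074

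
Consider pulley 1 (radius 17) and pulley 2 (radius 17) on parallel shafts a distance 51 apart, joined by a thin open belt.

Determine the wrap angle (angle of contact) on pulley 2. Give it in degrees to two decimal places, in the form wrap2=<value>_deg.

wrap2=180.00_deg

open belt: β = asin((r2−r1)/C) = asin(0/51) = 0.0000°
wrap1 = π − 2β = 180.0000°
wrap2 = π + 2β = 180.0000°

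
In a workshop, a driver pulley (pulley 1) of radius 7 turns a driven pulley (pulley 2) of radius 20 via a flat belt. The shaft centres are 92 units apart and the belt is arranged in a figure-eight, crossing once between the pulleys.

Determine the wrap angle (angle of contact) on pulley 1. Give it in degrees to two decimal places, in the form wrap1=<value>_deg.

crossed belt: β = asin((r1+r2)/C) = asin(27/92) = 17.0663°
wrap1 = wrap2 = π + 2β = 214.1326°

wrap1=214.13_deg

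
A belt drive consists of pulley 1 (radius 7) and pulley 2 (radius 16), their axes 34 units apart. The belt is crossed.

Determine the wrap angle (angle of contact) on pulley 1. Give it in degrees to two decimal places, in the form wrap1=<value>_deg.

wrap1=265.14_deg

crossed belt: β = asin((r1+r2)/C) = asin(23/34) = 42.5685°
wrap1 = wrap2 = π + 2β = 265.1369°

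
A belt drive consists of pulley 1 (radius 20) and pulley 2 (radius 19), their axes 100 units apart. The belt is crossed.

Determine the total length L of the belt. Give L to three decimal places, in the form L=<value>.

L=337.934

crossed belt: β = asin((r1+r2)/C) = asin(39/100) = 22.9545°
wrap1 = wrap2 = π + 2β = 225.9090°
tangent length = C·cosβ = 92.0815
L = (r1+r2)·wrap + 2·C·cosβ = 39·3.9429 + 2·92.0815 = 337.9343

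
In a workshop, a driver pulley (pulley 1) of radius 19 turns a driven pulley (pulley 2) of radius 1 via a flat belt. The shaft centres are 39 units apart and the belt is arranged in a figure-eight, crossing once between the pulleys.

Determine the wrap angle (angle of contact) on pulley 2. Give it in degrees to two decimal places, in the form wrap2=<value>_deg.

wrap2=241.70_deg

crossed belt: β = asin((r1+r2)/C) = asin(20/39) = 30.8519°
wrap1 = wrap2 = π + 2β = 241.7038°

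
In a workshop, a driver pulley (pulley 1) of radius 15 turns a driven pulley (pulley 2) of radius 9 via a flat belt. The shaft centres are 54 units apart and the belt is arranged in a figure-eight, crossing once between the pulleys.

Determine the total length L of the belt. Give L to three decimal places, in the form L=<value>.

crossed belt: β = asin((r1+r2)/C) = asin(24/54) = 26.3878°
wrap1 = wrap2 = π + 2β = 232.7756°
tangent length = C·cosβ = 48.3735
L = (r1+r2)·wrap + 2·C·cosβ = 24·4.0627 + 2·48.3735 = 194.2519

L=194.252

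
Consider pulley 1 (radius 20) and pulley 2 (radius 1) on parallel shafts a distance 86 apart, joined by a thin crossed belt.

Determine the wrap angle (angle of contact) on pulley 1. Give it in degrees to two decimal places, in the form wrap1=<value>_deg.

wrap1=208.27_deg

crossed belt: β = asin((r1+r2)/C) = asin(21/86) = 14.1337°
wrap1 = wrap2 = π + 2β = 208.2675°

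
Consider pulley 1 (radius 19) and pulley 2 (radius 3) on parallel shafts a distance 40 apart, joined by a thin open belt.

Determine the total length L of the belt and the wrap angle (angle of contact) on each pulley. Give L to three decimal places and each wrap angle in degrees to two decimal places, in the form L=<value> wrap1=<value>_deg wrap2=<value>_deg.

open belt: β = asin((r2−r1)/C) = asin(-16/40) = -23.5782°
wrap1 = π − 2β = 227.1564°
wrap2 = π + 2β = 132.8436°
tangent length = C·cosβ = 36.6606
L = r1·wrap1 + r2·wrap2 + 2·C·cosβ = 19·3.9646 + 3·2.3186 + 2·36.6606 = 155.6048

L=155.605 wrap1=227.16_deg wrap2=132.84_deg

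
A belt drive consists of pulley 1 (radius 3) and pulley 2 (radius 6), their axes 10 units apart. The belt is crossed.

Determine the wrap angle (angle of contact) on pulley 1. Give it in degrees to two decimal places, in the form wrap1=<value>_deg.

wrap1=308.32_deg

crossed belt: β = asin((r1+r2)/C) = asin(9/10) = 64.1581°
wrap1 = wrap2 = π + 2β = 308.3161°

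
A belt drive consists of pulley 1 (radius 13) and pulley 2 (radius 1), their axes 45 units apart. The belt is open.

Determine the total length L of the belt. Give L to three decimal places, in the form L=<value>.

open belt: β = asin((r2−r1)/C) = asin(-12/45) = -15.4660°
wrap1 = π − 2β = 210.9320°
wrap2 = π + 2β = 149.0680°
tangent length = C·cosβ = 43.3705
L = r1·wrap1 + r2·wrap2 + 2·C·cosβ = 13·3.6815 + 1·2.6017 + 2·43.3705 = 137.2017

L=137.202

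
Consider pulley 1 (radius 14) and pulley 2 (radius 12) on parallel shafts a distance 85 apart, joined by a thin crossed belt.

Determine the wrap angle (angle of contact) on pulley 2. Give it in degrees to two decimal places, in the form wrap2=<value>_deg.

wrap2=215.62_deg

crossed belt: β = asin((r1+r2)/C) = asin(26/85) = 17.8113°
wrap1 = wrap2 = π + 2β = 215.6225°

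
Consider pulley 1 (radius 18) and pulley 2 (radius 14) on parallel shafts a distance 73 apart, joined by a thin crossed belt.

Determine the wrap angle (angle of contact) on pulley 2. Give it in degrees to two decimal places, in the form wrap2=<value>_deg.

crossed belt: β = asin((r1+r2)/C) = asin(32/73) = 25.9990°
wrap1 = wrap2 = π + 2β = 231.9981°

wrap2=232.00_deg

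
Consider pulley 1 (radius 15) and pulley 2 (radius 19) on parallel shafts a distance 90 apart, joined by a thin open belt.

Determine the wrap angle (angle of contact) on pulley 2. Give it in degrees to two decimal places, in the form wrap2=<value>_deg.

open belt: β = asin((r2−r1)/C) = asin(4/90) = 2.5473°
wrap1 = π − 2β = 174.9054°
wrap2 = π + 2β = 185.0946°

wrap2=185.09_deg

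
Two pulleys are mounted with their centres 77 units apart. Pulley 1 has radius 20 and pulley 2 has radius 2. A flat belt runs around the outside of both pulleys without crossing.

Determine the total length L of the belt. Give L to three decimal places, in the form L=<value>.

open belt: β = asin((r2−r1)/C) = asin(-18/77) = -13.5189°
wrap1 = π − 2β = 207.0378°
wrap2 = π + 2β = 152.9622°
tangent length = C·cosβ = 74.8665
L = r1·wrap1 + r2·wrap2 + 2·C·cosβ = 20·3.6135 + 2·2.6697 + 2·74.8665 = 227.3423

L=227.342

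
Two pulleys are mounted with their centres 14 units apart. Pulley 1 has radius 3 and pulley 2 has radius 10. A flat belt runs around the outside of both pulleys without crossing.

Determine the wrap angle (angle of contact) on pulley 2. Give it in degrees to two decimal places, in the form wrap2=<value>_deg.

wrap2=240.00_deg

open belt: β = asin((r2−r1)/C) = asin(7/14) = 30.0000°
wrap1 = π − 2β = 120.0000°
wrap2 = π + 2β = 240.0000°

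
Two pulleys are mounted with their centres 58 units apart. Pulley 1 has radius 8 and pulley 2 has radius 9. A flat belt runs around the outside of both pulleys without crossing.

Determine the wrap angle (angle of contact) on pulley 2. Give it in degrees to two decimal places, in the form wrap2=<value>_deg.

wrap2=181.98_deg

open belt: β = asin((r2−r1)/C) = asin(1/58) = 0.9879°
wrap1 = π − 2β = 178.0242°
wrap2 = π + 2β = 181.9758°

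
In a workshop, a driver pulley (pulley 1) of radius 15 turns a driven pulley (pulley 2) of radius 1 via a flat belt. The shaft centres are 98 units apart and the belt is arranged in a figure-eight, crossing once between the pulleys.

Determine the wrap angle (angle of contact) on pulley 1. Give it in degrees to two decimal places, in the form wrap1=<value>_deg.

crossed belt: β = asin((r1+r2)/C) = asin(16/98) = 9.3965°
wrap1 = wrap2 = π + 2β = 198.7930°

wrap1=198.79_deg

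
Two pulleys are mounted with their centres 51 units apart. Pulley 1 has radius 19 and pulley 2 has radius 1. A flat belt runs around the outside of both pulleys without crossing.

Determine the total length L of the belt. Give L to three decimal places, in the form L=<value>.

open belt: β = asin((r2−r1)/C) = asin(-18/51) = -20.6673°
wrap1 = π − 2β = 221.3346°
wrap2 = π + 2β = 138.6654°
tangent length = C·cosβ = 47.7179
L = r1·wrap1 + r2·wrap2 + 2·C·cosβ = 19·3.8630 + 1·2.4202 + 2·47.7179 = 171.2534

L=171.253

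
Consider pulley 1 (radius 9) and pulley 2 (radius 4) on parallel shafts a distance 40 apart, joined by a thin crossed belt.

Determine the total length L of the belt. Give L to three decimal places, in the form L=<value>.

L=125.104

crossed belt: β = asin((r1+r2)/C) = asin(13/40) = 18.9656°
wrap1 = wrap2 = π + 2β = 217.9311°
tangent length = C·cosβ = 37.8286
L = (r1+r2)·wrap + 2·C·cosβ = 13·3.8036 + 2·37.8286 = 125.1041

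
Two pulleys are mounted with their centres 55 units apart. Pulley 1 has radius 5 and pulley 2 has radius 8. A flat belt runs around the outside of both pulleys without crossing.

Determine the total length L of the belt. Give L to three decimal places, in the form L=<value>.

L=151.004

open belt: β = asin((r2−r1)/C) = asin(3/55) = 3.1268°
wrap1 = π − 2β = 173.7464°
wrap2 = π + 2β = 186.2536°
tangent length = C·cosβ = 54.9181
L = r1·wrap1 + r2·wrap2 + 2·C·cosβ = 5·3.0324 + 8·3.2507 + 2·54.9181 = 151.0044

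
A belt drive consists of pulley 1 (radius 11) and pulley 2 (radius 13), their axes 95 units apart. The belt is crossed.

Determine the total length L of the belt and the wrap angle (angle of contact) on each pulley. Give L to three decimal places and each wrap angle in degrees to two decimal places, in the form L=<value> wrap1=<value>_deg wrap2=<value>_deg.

L=271.494 wrap1=209.27_deg wrap2=209.27_deg

crossed belt: β = asin((r1+r2)/C) = asin(24/95) = 14.6333°
wrap1 = wrap2 = π + 2β = 209.2666°
tangent length = C·cosβ = 91.9184
L = (r1+r2)·wrap + 2·C·cosβ = 24·3.6524 + 2·91.9184 = 271.4943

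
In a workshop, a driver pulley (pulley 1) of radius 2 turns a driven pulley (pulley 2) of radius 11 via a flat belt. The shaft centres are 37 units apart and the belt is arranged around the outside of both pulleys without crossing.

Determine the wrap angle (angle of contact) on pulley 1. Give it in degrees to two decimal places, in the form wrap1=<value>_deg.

open belt: β = asin((r2−r1)/C) = asin(9/37) = 14.0780°
wrap1 = π − 2β = 151.8439°
wrap2 = π + 2β = 208.1561°

wrap1=151.84_deg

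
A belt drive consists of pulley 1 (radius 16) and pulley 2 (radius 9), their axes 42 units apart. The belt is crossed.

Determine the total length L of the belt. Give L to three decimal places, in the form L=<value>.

L=177.916

crossed belt: β = asin((r1+r2)/C) = asin(25/42) = 36.5296°
wrap1 = wrap2 = π + 2β = 253.0592°
tangent length = C·cosβ = 33.7491
L = (r1+r2)·wrap + 2·C·cosβ = 25·4.4167 + 2·33.7491 = 177.9161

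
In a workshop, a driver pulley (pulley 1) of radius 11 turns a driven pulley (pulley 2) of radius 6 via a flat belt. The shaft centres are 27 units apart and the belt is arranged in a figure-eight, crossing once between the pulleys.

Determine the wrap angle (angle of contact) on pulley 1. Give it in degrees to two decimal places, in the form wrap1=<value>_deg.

wrap1=258.05_deg

crossed belt: β = asin((r1+r2)/C) = asin(17/27) = 39.0228°
wrap1 = wrap2 = π + 2β = 258.0456°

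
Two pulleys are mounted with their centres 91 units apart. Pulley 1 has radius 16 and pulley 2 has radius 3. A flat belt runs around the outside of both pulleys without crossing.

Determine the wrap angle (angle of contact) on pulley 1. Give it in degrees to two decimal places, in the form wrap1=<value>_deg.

wrap1=196.43_deg

open belt: β = asin((r2−r1)/C) = asin(-13/91) = -8.2132°
wrap1 = π − 2β = 196.4264°
wrap2 = π + 2β = 163.5736°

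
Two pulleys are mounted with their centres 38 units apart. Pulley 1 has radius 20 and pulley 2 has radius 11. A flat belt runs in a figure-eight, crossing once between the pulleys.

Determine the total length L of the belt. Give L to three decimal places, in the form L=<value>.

crossed belt: β = asin((r1+r2)/C) = asin(31/38) = 54.6655°
wrap1 = wrap2 = π + 2β = 289.3310°
tangent length = C·cosβ = 21.9773
L = (r1+r2)·wrap + 2·C·cosβ = 31·5.0498 + 2·21.9773 = 200.4977

L=200.498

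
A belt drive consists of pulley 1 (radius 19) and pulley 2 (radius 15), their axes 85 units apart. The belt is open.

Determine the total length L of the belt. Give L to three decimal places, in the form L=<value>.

open belt: β = asin((r2−r1)/C) = asin(-4/85) = -2.6973°
wrap1 = π − 2β = 185.3945°
wrap2 = π + 2β = 174.6055°
tangent length = C·cosβ = 84.9058
L = r1·wrap1 + r2·wrap2 + 2·C·cosβ = 19·3.2357 + 15·3.0474 + 2·84.9058 = 277.0024

L=277.002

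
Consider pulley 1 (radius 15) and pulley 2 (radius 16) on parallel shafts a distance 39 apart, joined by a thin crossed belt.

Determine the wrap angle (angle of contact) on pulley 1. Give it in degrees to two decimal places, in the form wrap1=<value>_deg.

crossed belt: β = asin((r1+r2)/C) = asin(31/39) = 52.6431°
wrap1 = wrap2 = π + 2β = 285.2863°

wrap1=285.29_deg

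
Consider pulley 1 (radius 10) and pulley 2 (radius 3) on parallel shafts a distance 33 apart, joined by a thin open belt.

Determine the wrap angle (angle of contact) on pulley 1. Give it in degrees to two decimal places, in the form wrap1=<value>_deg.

open belt: β = asin((r2−r1)/C) = asin(-7/33) = -12.2467°
wrap1 = π − 2β = 204.4934°
wrap2 = π + 2β = 155.5066°

wrap1=204.49_deg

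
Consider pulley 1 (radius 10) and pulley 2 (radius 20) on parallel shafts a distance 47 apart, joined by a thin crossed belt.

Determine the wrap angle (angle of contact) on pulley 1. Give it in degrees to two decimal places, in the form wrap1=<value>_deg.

wrap1=259.33_deg

crossed belt: β = asin((r1+r2)/C) = asin(30/47) = 39.6650°
wrap1 = wrap2 = π + 2β = 259.3300°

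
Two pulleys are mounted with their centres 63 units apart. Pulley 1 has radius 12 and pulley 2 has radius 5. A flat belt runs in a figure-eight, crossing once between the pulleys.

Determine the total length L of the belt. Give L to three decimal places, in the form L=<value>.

crossed belt: β = asin((r1+r2)/C) = asin(17/63) = 15.6548°
wrap1 = wrap2 = π + 2β = 211.3096°
tangent length = C·cosβ = 60.6630
L = (r1+r2)·wrap + 2·C·cosβ = 17·3.6880 + 2·60.6630 = 184.0228

L=184.023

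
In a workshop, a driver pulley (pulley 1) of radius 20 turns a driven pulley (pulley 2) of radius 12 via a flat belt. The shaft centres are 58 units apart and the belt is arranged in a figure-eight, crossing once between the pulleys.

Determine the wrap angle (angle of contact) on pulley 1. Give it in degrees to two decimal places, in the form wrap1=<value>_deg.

wrap1=246.97_deg

crossed belt: β = asin((r1+r2)/C) = asin(32/58) = 33.4854°
wrap1 = wrap2 = π + 2β = 246.9708°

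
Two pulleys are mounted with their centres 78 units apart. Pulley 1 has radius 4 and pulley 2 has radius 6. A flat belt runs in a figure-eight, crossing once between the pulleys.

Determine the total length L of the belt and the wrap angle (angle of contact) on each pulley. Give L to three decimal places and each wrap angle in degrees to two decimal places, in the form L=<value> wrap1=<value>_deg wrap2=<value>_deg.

crossed belt: β = asin((r1+r2)/C) = asin(10/78) = 7.3659°
wrap1 = wrap2 = π + 2β = 194.7318°
tangent length = C·cosβ = 77.3563
L = (r1+r2)·wrap + 2·C·cosβ = 10·3.3987 + 2·77.3563 = 188.6997

L=188.700 wrap1=194.73_deg wrap2=194.73_deg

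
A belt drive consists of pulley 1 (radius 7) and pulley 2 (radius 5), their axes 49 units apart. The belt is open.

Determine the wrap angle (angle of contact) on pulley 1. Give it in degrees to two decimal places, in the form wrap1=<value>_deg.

open belt: β = asin((r2−r1)/C) = asin(-2/49) = -2.3393°
wrap1 = π − 2β = 184.6785°
wrap2 = π + 2β = 175.3215°

wrap1=184.68_deg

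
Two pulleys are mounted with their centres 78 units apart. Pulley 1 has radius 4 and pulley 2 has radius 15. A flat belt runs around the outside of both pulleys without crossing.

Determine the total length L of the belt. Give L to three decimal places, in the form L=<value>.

L=217.244

open belt: β = asin((r2−r1)/C) = asin(11/78) = 8.1072°
wrap1 = π − 2β = 163.7856°
wrap2 = π + 2β = 196.2144°
tangent length = C·cosβ = 77.2205
L = r1·wrap1 + r2·wrap2 + 2·C·cosβ = 4·2.8586 + 15·3.4246 + 2·77.2205 = 217.2441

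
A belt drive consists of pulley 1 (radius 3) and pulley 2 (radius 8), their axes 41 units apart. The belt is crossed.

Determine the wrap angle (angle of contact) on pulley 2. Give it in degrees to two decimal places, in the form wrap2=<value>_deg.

crossed belt: β = asin((r1+r2)/C) = asin(11/41) = 15.5627°
wrap1 = wrap2 = π + 2β = 211.1254°

wrap2=211.13_deg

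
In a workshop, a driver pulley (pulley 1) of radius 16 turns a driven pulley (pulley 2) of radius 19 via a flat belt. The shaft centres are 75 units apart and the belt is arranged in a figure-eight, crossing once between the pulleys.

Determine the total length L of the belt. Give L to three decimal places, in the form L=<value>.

L=276.607

crossed belt: β = asin((r1+r2)/C) = asin(35/75) = 27.8181°
wrap1 = wrap2 = π + 2β = 235.6363°
tangent length = C·cosβ = 66.3325
L = (r1+r2)·wrap + 2·C·cosβ = 35·4.1126 + 2·66.3325 = 276.6070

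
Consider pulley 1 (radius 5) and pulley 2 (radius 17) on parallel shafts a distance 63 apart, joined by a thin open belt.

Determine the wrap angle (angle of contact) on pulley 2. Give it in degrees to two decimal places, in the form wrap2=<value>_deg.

wrap2=201.96_deg

open belt: β = asin((r2−r1)/C) = asin(12/63) = 10.9806°
wrap1 = π − 2β = 158.0388°
wrap2 = π + 2β = 201.9612°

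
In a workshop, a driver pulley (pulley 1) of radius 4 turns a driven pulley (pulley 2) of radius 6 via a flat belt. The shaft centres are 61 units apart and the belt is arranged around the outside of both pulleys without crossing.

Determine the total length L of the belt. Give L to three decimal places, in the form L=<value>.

L=153.482

open belt: β = asin((r2−r1)/C) = asin(2/61) = 1.8789°
wrap1 = π − 2β = 176.2422°
wrap2 = π + 2β = 183.7578°
tangent length = C·cosβ = 60.9672
L = r1·wrap1 + r2·wrap2 + 2·C·cosβ = 4·3.0760 + 6·3.2072 + 2·60.9672 = 153.4815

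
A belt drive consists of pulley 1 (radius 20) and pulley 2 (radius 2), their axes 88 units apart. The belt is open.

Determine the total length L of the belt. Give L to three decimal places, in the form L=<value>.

L=248.810

open belt: β = asin((r2−r1)/C) = asin(-18/88) = -11.8029°
wrap1 = π − 2β = 203.6058°
wrap2 = π + 2β = 156.3942°
tangent length = C·cosβ = 86.1394
L = r1·wrap1 + r2·wrap2 + 2·C·cosβ = 20·3.5536 + 2·2.7296 + 2·86.1394 = 248.8099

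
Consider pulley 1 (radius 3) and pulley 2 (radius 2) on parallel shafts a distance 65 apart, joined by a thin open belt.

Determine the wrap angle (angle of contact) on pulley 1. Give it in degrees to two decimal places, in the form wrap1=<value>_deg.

open belt: β = asin((r2−r1)/C) = asin(-1/65) = -0.8815°
wrap1 = π − 2β = 181.7630°
wrap2 = π + 2β = 178.2370°

wrap1=181.76_deg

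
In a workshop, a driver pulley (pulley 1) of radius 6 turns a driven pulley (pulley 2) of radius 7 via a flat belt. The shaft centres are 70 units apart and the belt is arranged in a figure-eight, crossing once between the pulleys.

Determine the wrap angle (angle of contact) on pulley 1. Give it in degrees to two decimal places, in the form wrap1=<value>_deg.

wrap1=201.41_deg

crossed belt: β = asin((r1+r2)/C) = asin(13/70) = 10.7028°
wrap1 = wrap2 = π + 2β = 201.4056°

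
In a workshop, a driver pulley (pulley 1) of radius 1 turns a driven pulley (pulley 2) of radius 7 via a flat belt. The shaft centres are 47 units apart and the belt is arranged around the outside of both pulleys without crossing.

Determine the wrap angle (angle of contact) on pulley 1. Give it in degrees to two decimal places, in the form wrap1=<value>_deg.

open belt: β = asin((r2−r1)/C) = asin(6/47) = 7.3344°
wrap1 = π − 2β = 165.3313°
wrap2 = π + 2β = 194.6687°

wrap1=165.33_deg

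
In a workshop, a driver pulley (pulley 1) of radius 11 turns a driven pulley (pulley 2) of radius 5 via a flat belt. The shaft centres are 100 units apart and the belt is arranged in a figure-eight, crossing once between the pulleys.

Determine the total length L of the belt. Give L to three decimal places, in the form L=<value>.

crossed belt: β = asin((r1+r2)/C) = asin(16/100) = 9.2069°
wrap1 = wrap2 = π + 2β = 198.4138°
tangent length = C·cosβ = 98.7117
L = (r1+r2)·wrap + 2·C·cosβ = 16·3.4630 + 2·98.7117 = 252.8310

L=252.831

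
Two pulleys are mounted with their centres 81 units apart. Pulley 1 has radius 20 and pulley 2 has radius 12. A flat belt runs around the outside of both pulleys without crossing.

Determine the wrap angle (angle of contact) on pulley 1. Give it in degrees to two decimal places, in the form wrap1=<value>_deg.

wrap1=191.34_deg

open belt: β = asin((r2−r1)/C) = asin(-8/81) = -5.6681°
wrap1 = π − 2β = 191.3362°
wrap2 = π + 2β = 168.6638°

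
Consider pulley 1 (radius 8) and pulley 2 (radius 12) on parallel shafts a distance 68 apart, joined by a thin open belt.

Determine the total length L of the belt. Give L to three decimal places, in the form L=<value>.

open belt: β = asin((r2−r1)/C) = asin(4/68) = 3.3723°
wrap1 = π − 2β = 173.2554°
wrap2 = π + 2β = 186.7446°
tangent length = C·cosβ = 67.8823
L = r1·wrap1 + r2·wrap2 + 2·C·cosβ = 8·3.0239 + 12·3.2593 + 2·67.8823 = 199.0672

L=199.067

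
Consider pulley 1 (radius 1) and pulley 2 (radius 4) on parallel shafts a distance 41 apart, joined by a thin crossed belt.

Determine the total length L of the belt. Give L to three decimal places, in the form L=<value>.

L=98.318

crossed belt: β = asin((r1+r2)/C) = asin(5/41) = 7.0047°
wrap1 = wrap2 = π + 2β = 194.0095°
tangent length = C·cosβ = 40.6940
L = (r1+r2)·wrap + 2·C·cosβ = 5·3.3861 + 2·40.6940 = 98.3185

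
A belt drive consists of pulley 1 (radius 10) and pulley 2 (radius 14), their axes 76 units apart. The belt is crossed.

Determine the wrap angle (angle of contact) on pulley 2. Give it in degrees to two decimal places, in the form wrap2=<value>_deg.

wrap2=216.82_deg

crossed belt: β = asin((r1+r2)/C) = asin(24/76) = 18.4085°
wrap1 = wrap2 = π + 2β = 216.8170°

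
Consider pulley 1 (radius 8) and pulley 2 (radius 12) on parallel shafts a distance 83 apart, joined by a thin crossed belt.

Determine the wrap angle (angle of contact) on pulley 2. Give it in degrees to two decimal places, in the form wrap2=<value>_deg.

wrap2=207.89_deg

crossed belt: β = asin((r1+r2)/C) = asin(20/83) = 13.9434°
wrap1 = wrap2 = π + 2β = 207.8869°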